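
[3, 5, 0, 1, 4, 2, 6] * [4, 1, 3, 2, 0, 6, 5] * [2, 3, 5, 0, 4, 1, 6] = [5, 6, 4, 3, 2, 0, 1]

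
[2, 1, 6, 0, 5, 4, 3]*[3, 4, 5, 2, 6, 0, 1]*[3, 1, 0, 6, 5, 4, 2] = [4, 5, 1, 6, 3, 2, 0]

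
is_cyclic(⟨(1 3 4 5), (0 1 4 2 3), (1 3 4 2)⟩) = no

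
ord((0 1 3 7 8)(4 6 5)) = 15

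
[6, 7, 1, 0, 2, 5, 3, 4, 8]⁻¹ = [3, 2, 4, 6, 7, 5, 0, 1, 8]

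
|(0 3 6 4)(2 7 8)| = 12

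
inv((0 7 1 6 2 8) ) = (0 8 2 6 1 7) 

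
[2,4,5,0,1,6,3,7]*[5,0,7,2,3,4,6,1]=[7,3,4,5,0,6,2,1]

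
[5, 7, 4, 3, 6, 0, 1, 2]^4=[0, 6, 7, 3, 2, 5, 4, 1]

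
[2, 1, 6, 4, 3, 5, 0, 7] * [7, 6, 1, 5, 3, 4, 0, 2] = [1, 6, 0, 3, 5, 4, 7, 2]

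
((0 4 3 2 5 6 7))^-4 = (0 2 7 3 6 4 5)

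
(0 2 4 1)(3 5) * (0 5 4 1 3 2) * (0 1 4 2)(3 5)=(0 1 3 2 4 5)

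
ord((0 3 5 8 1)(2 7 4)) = 15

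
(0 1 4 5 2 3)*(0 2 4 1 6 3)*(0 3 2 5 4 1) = (0 6 2 3 5 1)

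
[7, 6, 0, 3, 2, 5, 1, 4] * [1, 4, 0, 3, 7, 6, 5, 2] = [2, 5, 1, 3, 0, 6, 4, 7]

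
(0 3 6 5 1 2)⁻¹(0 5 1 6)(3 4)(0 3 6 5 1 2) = (1 2 5 3)(4 6)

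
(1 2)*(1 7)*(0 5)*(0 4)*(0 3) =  (0 5 4 3)(1 2 7)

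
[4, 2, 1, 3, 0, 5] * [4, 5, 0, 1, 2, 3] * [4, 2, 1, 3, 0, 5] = [1, 4, 5, 2, 0, 3]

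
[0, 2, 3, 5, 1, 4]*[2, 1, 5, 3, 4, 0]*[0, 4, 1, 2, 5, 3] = [1, 3, 2, 0, 4, 5]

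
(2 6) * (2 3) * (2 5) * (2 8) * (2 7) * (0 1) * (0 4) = (0 1 4)(2 6 3 5 8 7)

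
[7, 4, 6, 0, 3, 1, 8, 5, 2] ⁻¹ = [3, 5, 8, 4, 1, 7, 2, 0, 6] 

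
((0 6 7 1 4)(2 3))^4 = (0 4 1 7 6)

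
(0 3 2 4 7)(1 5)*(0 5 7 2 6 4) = (0 3 6 4 2)(1 7 5)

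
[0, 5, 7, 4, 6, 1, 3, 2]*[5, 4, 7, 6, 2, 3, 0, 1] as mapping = [0→5, 1→3, 2→1, 3→2, 4→0, 5→4, 6→6, 7→7] 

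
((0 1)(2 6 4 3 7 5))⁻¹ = (0 1)(2 5 7 3 4 6)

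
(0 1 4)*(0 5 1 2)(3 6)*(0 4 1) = (0 2 4 5)(3 6)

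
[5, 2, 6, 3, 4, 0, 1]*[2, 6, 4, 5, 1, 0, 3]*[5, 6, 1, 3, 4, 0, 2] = [5, 4, 3, 0, 6, 1, 2]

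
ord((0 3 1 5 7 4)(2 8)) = 6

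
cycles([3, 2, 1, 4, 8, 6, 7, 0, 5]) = (0 3 4 8 5 6 7)(1 2)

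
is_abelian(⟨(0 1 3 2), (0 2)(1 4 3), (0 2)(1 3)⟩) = no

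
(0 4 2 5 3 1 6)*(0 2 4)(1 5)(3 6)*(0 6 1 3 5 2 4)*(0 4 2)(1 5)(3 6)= (0 3)(2 6)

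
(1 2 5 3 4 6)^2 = (1 5 4)(2 3 6)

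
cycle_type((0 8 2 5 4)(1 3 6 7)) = 4.5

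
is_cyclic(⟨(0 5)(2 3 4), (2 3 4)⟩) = yes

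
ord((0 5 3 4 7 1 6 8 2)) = 9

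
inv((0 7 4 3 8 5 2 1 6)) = (0 6 1 2 5 8 3 4 7)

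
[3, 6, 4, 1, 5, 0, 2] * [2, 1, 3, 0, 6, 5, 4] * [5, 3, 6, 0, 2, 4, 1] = [5, 2, 1, 3, 4, 6, 0]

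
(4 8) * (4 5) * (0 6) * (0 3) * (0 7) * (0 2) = (0 6 3 7 2)(4 8 5)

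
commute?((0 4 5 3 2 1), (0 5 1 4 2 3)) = no:(0 4 5 3 2 1)*(0 5 1 4 2 3) = (0 2 4 1 5), (0 5 1 4 2 3)*(0 4 5 3 2 1) = (0 3 4 1 5)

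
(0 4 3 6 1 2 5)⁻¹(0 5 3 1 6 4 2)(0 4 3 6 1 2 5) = (0 6 2 1 3 5 4)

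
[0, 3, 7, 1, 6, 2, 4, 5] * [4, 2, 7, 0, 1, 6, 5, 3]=[4, 0, 3, 2, 5, 7, 1, 6]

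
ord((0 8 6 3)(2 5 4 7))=4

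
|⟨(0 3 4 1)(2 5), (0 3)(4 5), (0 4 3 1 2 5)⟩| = 720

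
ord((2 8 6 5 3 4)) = 6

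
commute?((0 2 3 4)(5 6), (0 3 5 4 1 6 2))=no:(0 2 3 4)(5 6)*(0 3 5 4 1 6 2)=(1 6 4 3)(2 5), (0 3 5 4 1 6 2)*(0 2 3 4)(5 6)=(0 4 1 5)(3 6)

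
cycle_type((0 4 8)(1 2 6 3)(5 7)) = 2.3.4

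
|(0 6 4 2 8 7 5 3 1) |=9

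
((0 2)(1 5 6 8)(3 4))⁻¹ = (0 2)(1 8 6 5)(3 4)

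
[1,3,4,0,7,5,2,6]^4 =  [1,3,2,0,4,5,6,7]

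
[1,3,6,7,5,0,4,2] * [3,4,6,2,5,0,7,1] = [4,2,7,1,0,3,5,6]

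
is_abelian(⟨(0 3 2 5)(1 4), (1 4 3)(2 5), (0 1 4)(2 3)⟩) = no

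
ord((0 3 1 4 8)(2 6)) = 10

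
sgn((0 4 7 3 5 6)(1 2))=1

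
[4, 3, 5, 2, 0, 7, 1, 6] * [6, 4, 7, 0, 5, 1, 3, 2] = [5, 0, 1, 7, 6, 2, 4, 3]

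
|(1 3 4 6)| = 4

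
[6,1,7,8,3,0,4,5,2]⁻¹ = [5,1,8,4,6,7,0,2,3]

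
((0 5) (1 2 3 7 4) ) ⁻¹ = (0 5) (1 4 7 3 2) 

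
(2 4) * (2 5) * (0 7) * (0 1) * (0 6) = (0 7 1 6)(2 4 5)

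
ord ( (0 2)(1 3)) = 2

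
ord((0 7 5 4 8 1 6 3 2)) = 9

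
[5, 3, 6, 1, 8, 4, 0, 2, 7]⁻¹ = [6, 3, 7, 1, 5, 0, 2, 8, 4]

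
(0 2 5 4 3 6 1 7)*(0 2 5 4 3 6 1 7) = (0 5 3 1)(2 4 6 7)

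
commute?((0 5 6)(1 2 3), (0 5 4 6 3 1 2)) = no:(0 5 6)(1 2 3) * (0 5 4 6 3 1 2) = (0 4 6 5 3 2 1), (0 5 4 6 3 1 2) * (0 5 6)(1 2 3) = (0 6 1 3 2 5 4)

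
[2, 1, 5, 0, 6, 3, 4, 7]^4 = [0, 1, 2, 3, 4, 5, 6, 7]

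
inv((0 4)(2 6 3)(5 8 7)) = (0 4)(2 3 6)(5 7 8)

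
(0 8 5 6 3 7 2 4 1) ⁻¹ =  (0 1 4 2 7 3 6 5 8) 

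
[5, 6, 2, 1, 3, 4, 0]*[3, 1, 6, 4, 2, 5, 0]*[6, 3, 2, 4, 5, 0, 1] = [0, 6, 1, 3, 5, 2, 4]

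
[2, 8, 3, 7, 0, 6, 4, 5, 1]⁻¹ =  [4, 8, 0, 2, 6, 7, 5, 3, 1]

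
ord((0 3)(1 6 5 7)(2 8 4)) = 12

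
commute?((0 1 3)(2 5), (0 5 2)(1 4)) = no:(0 1 3)(2 5)*(0 5 2)(1 4) = (0 4 1 3 5), (0 5 2)(1 4)*(0 1 3)(2 5) = (0 2 1 4 3)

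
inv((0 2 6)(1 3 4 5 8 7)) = (0 6 2)(1 7 8 5 4 3)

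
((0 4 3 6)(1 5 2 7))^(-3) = (0 4 3 6)(1 5 2 7)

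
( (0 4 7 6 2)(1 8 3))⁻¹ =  (0 2 6 7 4)(1 3 8)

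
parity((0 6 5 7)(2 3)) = even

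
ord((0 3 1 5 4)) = 5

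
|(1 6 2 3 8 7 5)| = 7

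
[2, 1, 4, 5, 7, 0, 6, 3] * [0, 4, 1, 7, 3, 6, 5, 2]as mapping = [0→1, 1→4, 2→3, 3→6, 4→2, 5→0, 6→5, 7→7]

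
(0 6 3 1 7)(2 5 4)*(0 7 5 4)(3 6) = (0 3 1 5)(2 4)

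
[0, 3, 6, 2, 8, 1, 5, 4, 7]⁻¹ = [0, 5, 3, 1, 7, 6, 2, 8, 4]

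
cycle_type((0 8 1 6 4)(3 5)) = 2.5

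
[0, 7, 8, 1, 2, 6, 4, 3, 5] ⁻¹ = [0, 3, 4, 7, 6, 8, 5, 1, 2] 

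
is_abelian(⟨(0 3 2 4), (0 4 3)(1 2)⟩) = no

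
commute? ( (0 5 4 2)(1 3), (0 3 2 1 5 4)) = no: (0 5 4 2)(1 3)*(0 3 2 1 5 4) = (0 4 1 2 3 5), (0 3 2 1 5 4)*(0 5 4 2)(1 3) = (0 1 4 5 2 3)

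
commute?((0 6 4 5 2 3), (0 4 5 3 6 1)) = no:(0 6 4 5 2 3) * (0 4 5 3 6 1) = (0 1)(2 6 5)(3 4), (0 4 5 3 6 1) * (0 6 4 5 2 3) = (0 5)(1 6)(2 3 4)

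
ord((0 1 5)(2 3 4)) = 3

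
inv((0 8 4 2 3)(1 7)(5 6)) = (0 3 2 4 8)(1 7)(5 6)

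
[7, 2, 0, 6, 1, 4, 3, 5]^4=[1, 5, 4, 3, 7, 0, 6, 2]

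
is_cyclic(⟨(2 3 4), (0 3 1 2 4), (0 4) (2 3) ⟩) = no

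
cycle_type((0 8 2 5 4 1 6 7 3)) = 9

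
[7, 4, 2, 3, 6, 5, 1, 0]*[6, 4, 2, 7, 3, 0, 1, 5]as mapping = [0→5, 1→3, 2→2, 3→7, 4→1, 5→0, 6→4, 7→6]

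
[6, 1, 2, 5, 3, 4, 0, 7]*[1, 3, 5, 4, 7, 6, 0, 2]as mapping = [0→0, 1→3, 2→5, 3→6, 4→4, 5→7, 6→1, 7→2]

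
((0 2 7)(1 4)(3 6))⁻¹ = (0 7 2)(1 4)(3 6)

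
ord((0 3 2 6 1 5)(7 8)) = 6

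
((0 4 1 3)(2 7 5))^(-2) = (0 1)(2 7 5)(3 4)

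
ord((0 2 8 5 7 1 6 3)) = 8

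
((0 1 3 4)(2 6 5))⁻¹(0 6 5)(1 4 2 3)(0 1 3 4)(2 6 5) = (0 6 4 3)(1 5 2)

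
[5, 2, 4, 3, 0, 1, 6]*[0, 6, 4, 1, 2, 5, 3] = [5, 4, 2, 1, 0, 6, 3]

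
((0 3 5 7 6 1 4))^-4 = (0 7 4 5 1 3 6)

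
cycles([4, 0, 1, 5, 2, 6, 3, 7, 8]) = (0 4 2 1)(3 5 6)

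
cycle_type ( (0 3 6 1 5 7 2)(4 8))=2.7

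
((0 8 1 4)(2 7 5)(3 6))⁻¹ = (0 4 1 8)(2 5 7)(3 6)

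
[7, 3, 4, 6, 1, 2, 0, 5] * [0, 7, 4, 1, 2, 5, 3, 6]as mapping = [0→6, 1→1, 2→2, 3→3, 4→7, 5→4, 6→0, 7→5]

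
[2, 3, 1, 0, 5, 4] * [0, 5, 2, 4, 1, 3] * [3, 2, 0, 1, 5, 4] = [0, 5, 4, 3, 1, 2]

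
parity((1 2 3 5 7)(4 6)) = odd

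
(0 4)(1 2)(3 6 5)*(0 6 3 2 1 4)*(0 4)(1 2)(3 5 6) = (0 4 3 5 1 2)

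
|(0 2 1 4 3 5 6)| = 7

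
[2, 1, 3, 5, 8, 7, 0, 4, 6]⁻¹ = [6, 1, 0, 2, 7, 3, 8, 5, 4]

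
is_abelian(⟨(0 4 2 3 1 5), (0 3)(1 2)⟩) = no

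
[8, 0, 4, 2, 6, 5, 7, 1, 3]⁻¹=[1, 7, 3, 8, 2, 5, 4, 6, 0]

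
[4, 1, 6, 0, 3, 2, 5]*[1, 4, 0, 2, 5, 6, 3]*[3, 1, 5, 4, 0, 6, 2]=[6, 0, 4, 1, 5, 3, 2]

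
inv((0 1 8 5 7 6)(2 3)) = (0 6 7 5 8 1)(2 3)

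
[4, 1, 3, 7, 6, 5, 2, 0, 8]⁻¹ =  [7, 1, 6, 2, 0, 5, 4, 3, 8]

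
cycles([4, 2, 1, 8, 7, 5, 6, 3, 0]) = (0 4 7 3 8)(1 2)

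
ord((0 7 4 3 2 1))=6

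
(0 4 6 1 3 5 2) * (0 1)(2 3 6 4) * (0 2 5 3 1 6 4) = (0 5 1 4)(2 6)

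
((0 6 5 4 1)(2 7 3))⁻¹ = (0 1 4 5 6)(2 3 7)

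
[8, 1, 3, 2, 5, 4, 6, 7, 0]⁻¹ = [8, 1, 3, 2, 5, 4, 6, 7, 0]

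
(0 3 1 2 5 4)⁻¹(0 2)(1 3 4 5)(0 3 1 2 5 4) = (0 4 2 1)(3 5)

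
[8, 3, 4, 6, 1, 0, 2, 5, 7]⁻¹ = [5, 4, 6, 1, 2, 7, 3, 8, 0]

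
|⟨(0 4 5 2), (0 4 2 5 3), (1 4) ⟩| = 720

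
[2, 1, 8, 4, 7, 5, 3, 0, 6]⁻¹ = [7, 1, 0, 6, 3, 5, 8, 4, 2]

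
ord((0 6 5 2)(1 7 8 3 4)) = 20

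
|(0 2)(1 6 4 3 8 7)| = 6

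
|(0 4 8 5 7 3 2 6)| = 8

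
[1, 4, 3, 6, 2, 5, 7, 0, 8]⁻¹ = [7, 0, 4, 2, 1, 5, 3, 6, 8]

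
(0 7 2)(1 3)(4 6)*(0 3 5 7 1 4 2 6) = (0 1 5 7 6 2 3 4)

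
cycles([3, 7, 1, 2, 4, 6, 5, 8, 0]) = (0 3 2 1 7 8)(5 6)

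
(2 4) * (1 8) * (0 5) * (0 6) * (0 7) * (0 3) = (0 5 6 7 3)(1 8)(2 4)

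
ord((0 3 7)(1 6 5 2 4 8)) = 6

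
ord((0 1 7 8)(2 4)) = 4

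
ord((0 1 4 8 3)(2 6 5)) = 15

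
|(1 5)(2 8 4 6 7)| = 10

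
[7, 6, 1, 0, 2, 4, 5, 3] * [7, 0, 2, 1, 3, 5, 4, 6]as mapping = [0→6, 1→4, 2→0, 3→7, 4→2, 5→3, 6→5, 7→1]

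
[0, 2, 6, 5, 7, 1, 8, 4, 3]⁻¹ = [0, 5, 1, 8, 7, 3, 2, 4, 6]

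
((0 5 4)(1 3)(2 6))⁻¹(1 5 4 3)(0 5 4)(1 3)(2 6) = (0 1 3 4)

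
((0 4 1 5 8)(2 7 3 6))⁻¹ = (0 8 5 1 4)(2 6 3 7)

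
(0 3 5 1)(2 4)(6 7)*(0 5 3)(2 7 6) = (1 5)(2 4 7)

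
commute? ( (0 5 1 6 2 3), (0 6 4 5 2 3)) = no: (0 5 1 6 2 3)*(0 6 4 5 2 3) = (0 2)(1 4 5)(3 6), (0 6 4 5 2 3)*(0 5 1 6 2 3) = (0 2)(1 6 4)(3 5)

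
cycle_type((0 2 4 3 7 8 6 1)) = 8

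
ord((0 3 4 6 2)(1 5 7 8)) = 20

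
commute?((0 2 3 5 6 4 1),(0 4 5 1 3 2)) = no:(0 2 3 5 6 4 1)*(0 4 5 1 3 2) = (1 4 3)(5 6),(0 4 5 1 3 2)*(0 2 3 5 6 4 1) = (0 1 5)(4 6)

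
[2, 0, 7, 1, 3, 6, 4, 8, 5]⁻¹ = [1, 3, 0, 4, 6, 8, 5, 2, 7]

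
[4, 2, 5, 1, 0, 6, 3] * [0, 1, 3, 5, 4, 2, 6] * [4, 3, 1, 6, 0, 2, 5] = [0, 6, 1, 3, 4, 5, 2] 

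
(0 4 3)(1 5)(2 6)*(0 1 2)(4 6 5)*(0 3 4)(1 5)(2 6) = (0 2 1)(3 5 6)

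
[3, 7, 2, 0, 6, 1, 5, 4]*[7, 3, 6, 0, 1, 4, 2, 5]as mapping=[0→0, 1→5, 2→6, 3→7, 4→2, 5→3, 6→4, 7→1]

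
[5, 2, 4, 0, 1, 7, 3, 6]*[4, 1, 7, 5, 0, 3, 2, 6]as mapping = [0→3, 1→7, 2→0, 3→4, 4→1, 5→6, 6→5, 7→2]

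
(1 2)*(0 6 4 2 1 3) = (0 6 4 2 3)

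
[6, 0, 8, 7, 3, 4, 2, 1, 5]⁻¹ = [1, 7, 6, 4, 5, 8, 0, 3, 2]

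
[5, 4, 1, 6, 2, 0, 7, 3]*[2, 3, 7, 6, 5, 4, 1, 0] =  [4, 5, 3, 1, 7, 2, 0, 6]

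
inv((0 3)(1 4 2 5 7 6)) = (0 3)(1 6 7 5 2 4)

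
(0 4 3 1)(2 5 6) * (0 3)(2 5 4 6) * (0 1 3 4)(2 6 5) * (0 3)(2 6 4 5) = (0 2 3)(1 5 4)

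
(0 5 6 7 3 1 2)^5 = (0 1 7 5 2 3 6)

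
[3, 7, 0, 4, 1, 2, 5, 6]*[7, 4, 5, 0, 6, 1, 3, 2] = [0, 2, 7, 6, 4, 5, 1, 3]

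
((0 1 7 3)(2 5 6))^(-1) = (0 3 7 1)(2 6 5)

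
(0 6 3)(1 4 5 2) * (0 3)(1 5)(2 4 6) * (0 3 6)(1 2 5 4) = (0 5 1)(2 4)(3 6)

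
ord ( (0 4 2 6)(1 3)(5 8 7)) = 12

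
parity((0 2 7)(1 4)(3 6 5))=odd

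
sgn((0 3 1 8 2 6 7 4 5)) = 1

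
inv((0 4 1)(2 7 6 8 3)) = (0 1 4)(2 3 8 6 7)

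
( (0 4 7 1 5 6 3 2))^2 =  (0 7 5 3)(1 6 2 4)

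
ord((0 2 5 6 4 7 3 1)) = 8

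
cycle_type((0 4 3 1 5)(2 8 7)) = 3.5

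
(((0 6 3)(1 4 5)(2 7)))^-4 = (0 3 6)(1 5 4)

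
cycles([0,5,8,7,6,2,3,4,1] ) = (1 5 2 8)(3 7 4 6)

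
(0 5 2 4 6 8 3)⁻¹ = (0 3 8 6 4 2 5)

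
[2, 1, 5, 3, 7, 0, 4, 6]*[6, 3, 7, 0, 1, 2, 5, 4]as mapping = [0→7, 1→3, 2→2, 3→0, 4→4, 5→6, 6→1, 7→5]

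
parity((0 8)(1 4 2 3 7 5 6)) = odd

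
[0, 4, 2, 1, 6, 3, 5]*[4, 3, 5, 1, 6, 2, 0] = [4, 6, 5, 3, 0, 1, 2]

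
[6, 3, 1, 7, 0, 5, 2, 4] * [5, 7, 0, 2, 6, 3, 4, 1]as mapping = [0→4, 1→2, 2→7, 3→1, 4→5, 5→3, 6→0, 7→6]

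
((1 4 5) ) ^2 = (1 5 4) 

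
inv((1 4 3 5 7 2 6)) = (1 6 2 7 5 3 4)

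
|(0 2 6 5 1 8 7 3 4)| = 9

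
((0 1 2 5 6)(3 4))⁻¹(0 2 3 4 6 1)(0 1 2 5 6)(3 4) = (0 2 1 5 4 3)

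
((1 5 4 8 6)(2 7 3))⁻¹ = (1 6 8 4 5)(2 3 7)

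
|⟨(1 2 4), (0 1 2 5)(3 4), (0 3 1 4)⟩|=720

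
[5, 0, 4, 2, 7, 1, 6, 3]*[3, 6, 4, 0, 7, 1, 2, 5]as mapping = [0→1, 1→3, 2→7, 3→4, 4→5, 5→6, 6→2, 7→0]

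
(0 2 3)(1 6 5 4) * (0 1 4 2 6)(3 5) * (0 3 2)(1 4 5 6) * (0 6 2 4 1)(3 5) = (1 5 6 4 3)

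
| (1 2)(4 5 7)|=6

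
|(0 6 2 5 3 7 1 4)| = 8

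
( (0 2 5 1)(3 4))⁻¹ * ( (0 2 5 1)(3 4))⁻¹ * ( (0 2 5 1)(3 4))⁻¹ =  (0 2 5 1)(3 4)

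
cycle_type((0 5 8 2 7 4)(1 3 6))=3.6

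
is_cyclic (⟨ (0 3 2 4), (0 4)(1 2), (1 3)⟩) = no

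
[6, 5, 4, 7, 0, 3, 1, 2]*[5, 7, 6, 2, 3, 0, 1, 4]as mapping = [0→1, 1→0, 2→3, 3→4, 4→5, 5→2, 6→7, 7→6]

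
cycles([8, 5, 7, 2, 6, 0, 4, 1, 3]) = (0 8 3 2 7 1 5)(4 6)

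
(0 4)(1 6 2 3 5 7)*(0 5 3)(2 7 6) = (0 4 5 6 7 1 2)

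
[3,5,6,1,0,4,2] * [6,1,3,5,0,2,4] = [5,2,4,1,6,0,3]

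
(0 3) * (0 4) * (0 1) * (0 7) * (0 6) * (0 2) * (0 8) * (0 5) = (0 3 4 1 7 6 2 8 5)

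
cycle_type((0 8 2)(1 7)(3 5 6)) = 2.3^2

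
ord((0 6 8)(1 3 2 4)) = 12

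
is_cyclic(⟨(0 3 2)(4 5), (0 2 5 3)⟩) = no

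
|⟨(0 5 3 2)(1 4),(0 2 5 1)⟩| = 720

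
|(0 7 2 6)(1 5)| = 4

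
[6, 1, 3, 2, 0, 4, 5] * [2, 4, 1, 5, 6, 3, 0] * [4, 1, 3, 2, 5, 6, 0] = [4, 5, 6, 1, 3, 0, 2]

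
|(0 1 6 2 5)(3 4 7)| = 15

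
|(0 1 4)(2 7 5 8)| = 12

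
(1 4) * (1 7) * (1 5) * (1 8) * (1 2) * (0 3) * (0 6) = (0 3 6)(1 4 7 5 8 2)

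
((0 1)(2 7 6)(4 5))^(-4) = (2 6 7)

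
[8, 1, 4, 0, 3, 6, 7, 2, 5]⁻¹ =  [3, 1, 7, 4, 2, 8, 5, 6, 0]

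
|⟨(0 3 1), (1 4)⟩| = 24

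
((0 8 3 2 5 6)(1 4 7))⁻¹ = (0 6 5 2 3 8)(1 7 4)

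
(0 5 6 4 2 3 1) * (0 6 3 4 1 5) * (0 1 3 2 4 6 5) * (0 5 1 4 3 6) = (0 4 3 5 2)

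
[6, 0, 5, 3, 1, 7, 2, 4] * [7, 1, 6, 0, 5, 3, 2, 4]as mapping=[0→2, 1→7, 2→3, 3→0, 4→1, 5→4, 6→6, 7→5]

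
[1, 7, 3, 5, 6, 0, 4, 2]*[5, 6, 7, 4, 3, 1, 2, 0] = [6, 0, 4, 1, 2, 5, 3, 7]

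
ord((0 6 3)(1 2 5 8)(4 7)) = 12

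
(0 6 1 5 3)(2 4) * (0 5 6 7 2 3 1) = (0 7 2 4 3 5 1 6)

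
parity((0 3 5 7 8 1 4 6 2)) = even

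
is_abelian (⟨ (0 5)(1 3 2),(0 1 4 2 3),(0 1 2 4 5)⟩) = no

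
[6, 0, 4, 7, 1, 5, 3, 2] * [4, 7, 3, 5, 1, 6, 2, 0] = [2, 4, 1, 0, 7, 6, 5, 3]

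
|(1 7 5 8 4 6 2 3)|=8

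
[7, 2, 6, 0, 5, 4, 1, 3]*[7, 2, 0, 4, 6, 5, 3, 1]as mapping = [0→1, 1→0, 2→3, 3→7, 4→5, 5→6, 6→2, 7→4]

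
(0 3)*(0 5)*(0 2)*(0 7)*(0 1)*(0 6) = (0 3 5 2 7 1 6)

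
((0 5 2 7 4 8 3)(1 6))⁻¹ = (0 3 8 4 7 2 5)(1 6)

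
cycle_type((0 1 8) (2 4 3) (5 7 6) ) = 3^3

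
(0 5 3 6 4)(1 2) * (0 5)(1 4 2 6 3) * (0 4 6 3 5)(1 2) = (0 4)(1 3 5 2 6)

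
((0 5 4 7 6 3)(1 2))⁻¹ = (0 3 6 7 4 5)(1 2)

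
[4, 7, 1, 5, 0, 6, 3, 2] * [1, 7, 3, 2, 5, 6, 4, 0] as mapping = [0→5, 1→0, 2→7, 3→6, 4→1, 5→4, 6→2, 7→3] 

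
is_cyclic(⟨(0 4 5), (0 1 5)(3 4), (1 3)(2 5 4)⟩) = no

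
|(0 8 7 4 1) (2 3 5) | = 15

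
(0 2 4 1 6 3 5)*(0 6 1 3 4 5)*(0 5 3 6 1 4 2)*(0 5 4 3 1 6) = (0 5 6 2 1 3 4) 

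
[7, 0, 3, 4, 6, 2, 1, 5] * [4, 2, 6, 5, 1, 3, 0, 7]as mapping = [0→7, 1→4, 2→5, 3→1, 4→0, 5→6, 6→2, 7→3]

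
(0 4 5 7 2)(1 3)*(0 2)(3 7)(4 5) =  (0 5 3 1 7)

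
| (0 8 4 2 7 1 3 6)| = 8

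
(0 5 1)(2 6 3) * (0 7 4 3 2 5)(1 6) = (1 7 4 3 5 6 2)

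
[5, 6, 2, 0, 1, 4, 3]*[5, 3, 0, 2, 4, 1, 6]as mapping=[0→1, 1→6, 2→0, 3→5, 4→3, 5→4, 6→2]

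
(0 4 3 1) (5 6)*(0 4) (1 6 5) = (1 4 3 6) 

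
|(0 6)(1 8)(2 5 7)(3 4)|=6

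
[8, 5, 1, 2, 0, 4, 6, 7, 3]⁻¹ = [4, 2, 3, 8, 5, 1, 6, 7, 0]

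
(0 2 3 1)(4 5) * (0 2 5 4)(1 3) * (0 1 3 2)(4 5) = (0 4 5 1)(2 3)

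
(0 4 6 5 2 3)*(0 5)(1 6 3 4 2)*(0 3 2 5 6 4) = (0 5 1 4 2)(3 6)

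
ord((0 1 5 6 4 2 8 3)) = 8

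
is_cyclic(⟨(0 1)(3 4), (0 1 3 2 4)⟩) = no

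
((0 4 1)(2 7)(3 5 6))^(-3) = (2 7)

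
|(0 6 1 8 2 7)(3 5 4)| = 6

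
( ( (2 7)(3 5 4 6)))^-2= (3 4)(5 6)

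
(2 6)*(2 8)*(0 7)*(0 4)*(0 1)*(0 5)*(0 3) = (0 7 4 1 5 3)(2 6 8)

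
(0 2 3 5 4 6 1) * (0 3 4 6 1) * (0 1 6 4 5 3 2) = (1 2 5 4 6)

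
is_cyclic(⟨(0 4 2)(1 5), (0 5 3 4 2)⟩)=no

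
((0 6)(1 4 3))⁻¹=(0 6)(1 3 4)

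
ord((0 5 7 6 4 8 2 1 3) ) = 9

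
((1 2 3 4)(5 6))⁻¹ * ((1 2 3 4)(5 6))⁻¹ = (1 3)(2 4)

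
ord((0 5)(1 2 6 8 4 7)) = 6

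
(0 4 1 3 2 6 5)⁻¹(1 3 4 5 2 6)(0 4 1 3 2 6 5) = (0 6 5 3 2 1)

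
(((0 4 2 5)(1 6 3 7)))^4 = ()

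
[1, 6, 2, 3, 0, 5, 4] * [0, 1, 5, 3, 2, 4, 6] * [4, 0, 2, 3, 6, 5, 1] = [0, 1, 5, 3, 4, 6, 2]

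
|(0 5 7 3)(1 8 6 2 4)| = 20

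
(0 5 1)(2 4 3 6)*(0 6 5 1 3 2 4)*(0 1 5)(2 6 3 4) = (0 5 4 6 2 1 3)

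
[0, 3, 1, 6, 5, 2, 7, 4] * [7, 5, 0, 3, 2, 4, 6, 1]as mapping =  [0→7, 1→3, 2→5, 3→6, 4→4, 5→0, 6→1, 7→2]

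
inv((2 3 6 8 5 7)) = (2 7 5 8 6 3)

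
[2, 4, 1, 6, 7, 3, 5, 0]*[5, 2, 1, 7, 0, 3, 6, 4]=[1, 0, 2, 6, 4, 7, 3, 5] 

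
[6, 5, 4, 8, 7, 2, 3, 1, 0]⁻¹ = [8, 7, 5, 6, 2, 1, 0, 4, 3]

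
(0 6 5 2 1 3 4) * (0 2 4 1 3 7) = (0 6 5 4 2 3 1 7)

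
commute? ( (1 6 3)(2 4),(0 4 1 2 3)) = no: (1 6 3)(2 4) * (0 4 1 2 3) = (0 4 3 2 1 6),(0 4 1 2 3) * (1 6 3)(2 4) = (0 2 1 4 6 3)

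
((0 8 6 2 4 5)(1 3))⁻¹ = (0 5 4 2 6 8)(1 3)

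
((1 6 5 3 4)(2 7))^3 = (1 3 6 4 5)(2 7)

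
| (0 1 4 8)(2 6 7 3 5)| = 20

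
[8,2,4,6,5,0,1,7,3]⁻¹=[5,6,1,8,2,4,3,7,0]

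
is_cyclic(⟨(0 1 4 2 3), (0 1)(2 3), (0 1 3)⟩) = no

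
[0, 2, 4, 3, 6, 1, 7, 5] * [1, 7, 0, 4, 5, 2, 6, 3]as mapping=[0→1, 1→0, 2→5, 3→4, 4→6, 5→7, 6→3, 7→2]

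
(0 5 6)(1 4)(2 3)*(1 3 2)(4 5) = (0 4 3 1 5 6)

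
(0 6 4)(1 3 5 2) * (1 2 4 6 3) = (0 3 5 4)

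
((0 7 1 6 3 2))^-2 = (0 3 1)(2 6 7)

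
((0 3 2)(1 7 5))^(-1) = (0 2 3)(1 5 7)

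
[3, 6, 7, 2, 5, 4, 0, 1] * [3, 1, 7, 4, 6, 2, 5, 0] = [4, 5, 0, 7, 2, 6, 3, 1]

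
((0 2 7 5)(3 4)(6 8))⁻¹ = (0 5 7 2)(3 4)(6 8)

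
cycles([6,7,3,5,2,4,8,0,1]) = (0 6 8 1 7)(2 3 5 4)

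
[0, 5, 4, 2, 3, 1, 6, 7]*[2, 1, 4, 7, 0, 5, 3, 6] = [2, 5, 0, 4, 7, 1, 3, 6]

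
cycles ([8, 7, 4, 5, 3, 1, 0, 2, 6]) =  (0 8 6)(1 7 2 4 3 5)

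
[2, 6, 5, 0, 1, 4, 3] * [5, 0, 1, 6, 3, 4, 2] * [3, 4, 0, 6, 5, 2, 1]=[4, 0, 5, 2, 3, 6, 1]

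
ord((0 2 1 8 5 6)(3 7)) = 6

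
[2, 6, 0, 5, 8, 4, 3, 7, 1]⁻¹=[2, 8, 0, 6, 5, 3, 1, 7, 4]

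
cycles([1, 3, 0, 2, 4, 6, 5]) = (0 1 3 2)(5 6)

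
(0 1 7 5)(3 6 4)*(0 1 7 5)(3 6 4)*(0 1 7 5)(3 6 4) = (0 5 7 1)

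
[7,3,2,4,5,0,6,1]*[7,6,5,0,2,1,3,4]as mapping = [0→4,1→0,2→5,3→2,4→1,5→7,6→3,7→6]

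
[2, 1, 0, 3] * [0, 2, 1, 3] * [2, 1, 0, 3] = [1, 0, 2, 3]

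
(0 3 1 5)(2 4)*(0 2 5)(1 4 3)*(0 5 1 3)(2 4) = (0 3 2)(1 5 4)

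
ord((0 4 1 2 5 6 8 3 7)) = 9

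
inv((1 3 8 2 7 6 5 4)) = (1 4 5 6 7 2 8 3)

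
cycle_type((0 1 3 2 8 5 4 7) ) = 8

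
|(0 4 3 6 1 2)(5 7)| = 6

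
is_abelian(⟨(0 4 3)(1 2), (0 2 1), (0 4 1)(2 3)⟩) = no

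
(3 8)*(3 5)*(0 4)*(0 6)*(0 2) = (0 4 6 2)(3 8 5)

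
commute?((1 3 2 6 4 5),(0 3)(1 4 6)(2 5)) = no:(1 3 2 6 4 5)*(0 3)(1 4 6)(2 5) = (0 3 5 4 2 1),(0 3)(1 4 6)(2 5)*(1 3 2 6 4 5) = (0 2 1 5 6 3)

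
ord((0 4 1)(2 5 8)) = 3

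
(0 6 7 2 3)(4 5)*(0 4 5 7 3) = (0 6 3 4 7 2)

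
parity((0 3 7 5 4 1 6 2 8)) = even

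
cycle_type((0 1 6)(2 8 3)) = 3^2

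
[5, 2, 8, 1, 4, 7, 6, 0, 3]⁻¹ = [7, 3, 1, 8, 4, 0, 6, 5, 2]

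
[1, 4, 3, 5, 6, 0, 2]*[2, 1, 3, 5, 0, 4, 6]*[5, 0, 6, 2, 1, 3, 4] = [0, 5, 3, 1, 4, 6, 2]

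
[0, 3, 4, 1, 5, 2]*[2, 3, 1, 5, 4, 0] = [2, 5, 4, 3, 0, 1]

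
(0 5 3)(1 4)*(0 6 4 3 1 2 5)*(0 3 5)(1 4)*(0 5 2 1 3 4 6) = (0 4 1 2 5 6 3)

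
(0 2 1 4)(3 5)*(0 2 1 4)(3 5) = (0 1)(2 4)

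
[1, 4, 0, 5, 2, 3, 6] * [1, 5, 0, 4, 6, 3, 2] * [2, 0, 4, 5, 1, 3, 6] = [3, 6, 0, 5, 2, 1, 4]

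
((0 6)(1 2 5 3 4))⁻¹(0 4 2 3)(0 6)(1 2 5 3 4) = (1 5 4 6)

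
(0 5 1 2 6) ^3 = (0 2 5 6 1) 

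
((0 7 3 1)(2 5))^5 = (0 7 3 1)(2 5)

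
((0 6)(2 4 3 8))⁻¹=(0 6)(2 8 3 4)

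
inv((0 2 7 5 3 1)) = (0 1 3 5 7 2)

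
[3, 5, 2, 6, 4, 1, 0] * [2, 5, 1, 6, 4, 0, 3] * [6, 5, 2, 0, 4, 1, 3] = [3, 6, 5, 0, 4, 1, 2]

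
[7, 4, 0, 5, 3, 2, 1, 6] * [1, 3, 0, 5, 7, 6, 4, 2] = [2, 7, 1, 6, 5, 0, 3, 4]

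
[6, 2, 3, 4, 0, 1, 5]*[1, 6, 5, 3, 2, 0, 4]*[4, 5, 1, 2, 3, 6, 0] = [3, 6, 2, 1, 5, 0, 4]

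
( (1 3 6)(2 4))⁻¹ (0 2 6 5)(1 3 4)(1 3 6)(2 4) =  (0 4 1 5)(2 3 6)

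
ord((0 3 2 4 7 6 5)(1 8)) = 14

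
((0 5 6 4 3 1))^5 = (0 1 3 4 6 5)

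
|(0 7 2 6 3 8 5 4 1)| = 9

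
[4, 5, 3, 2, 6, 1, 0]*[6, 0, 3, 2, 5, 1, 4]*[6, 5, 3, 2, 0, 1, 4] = [1, 5, 3, 2, 0, 6, 4]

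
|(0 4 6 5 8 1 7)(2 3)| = 14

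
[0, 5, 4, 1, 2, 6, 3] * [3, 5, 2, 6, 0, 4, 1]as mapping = [0→3, 1→4, 2→0, 3→5, 4→2, 5→1, 6→6]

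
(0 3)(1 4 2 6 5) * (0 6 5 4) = (0 3 6 4 2 5 1)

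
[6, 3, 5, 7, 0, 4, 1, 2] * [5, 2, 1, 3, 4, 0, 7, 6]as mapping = [0→7, 1→3, 2→0, 3→6, 4→5, 5→4, 6→2, 7→1]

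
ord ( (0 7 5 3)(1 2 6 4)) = 4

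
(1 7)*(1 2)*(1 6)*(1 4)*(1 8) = (1 7 2 6 4 8)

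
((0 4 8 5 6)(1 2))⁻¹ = (0 6 5 8 4)(1 2)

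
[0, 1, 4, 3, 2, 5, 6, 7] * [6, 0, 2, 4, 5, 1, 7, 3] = [6, 0, 5, 4, 2, 1, 7, 3]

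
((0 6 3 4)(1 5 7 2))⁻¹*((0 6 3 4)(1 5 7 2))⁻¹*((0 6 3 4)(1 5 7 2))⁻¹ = (0 6 3 4)(1 5 7 2)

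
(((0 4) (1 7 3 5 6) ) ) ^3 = (0 4) (1 5 7 6 3) 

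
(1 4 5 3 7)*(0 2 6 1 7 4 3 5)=(0 2 6 1 3 4)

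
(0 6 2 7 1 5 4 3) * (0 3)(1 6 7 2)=(0 7 6 1 5 4)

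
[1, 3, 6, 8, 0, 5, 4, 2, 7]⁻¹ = [4, 0, 7, 1, 6, 5, 2, 8, 3]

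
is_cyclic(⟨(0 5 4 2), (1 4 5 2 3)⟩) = no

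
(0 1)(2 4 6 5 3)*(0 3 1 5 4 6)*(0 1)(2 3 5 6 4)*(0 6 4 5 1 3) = (0 4 3)(2 5 6)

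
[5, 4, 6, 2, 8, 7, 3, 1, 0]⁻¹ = [8, 7, 3, 6, 1, 0, 2, 5, 4]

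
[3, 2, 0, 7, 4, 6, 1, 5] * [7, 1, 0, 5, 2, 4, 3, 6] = [5, 0, 7, 6, 2, 3, 1, 4]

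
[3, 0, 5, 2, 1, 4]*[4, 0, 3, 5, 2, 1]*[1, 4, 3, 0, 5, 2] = [2, 5, 4, 0, 1, 3]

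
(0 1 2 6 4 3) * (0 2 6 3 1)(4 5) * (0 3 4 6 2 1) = (0 3 1 2 4)(5 6)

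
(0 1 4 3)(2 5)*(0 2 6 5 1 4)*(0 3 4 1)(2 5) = (0 1 3 5 6 2)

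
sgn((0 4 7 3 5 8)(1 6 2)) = -1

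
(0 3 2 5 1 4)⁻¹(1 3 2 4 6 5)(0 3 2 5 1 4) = (0 6 1 4 2 5)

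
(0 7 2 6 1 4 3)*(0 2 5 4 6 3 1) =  (0 7 5 4 1 6)(2 3)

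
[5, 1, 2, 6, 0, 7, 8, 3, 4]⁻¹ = [4, 1, 2, 7, 8, 0, 3, 5, 6]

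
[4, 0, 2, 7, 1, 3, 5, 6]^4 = [4, 0, 2, 3, 1, 5, 6, 7]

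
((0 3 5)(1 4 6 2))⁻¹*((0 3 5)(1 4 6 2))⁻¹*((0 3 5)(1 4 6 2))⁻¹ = (1 4 6 2)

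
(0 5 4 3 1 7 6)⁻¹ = (0 6 7 1 3 4 5)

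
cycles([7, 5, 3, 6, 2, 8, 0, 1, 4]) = (0 7 1 5 8 4 2 3 6) 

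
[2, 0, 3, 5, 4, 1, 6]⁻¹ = [1, 5, 0, 2, 4, 3, 6]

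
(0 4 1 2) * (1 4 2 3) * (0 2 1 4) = (0 1 3 4)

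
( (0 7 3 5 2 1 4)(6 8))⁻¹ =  (0 4 1 2 5 3 7)(6 8)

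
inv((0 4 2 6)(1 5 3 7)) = (0 6 2 4)(1 7 3 5)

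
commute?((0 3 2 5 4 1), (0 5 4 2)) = no:(0 3 2 5 4 1)*(0 5 4 2) = (0 3)(1 5 2 4), (0 5 4 2)*(0 3 2 5 4 1) = (0 4 5 1)(2 3)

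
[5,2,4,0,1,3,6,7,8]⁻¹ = [3,4,1,5,2,0,6,7,8]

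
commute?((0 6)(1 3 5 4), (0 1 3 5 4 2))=no:(0 6)(1 3 5 4)*(0 1 3 5 4 2)=(0 6 1 5 2)(3 4), (0 1 3 5 4 2)*(0 6)(1 3 5 4)=(0 3 4 2 6)(1 5)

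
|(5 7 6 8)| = 4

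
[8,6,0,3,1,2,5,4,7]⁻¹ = [2,4,5,3,7,6,1,8,0]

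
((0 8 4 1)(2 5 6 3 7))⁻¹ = (0 1 4 8)(2 7 3 6 5)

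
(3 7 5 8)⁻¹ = (3 8 5 7)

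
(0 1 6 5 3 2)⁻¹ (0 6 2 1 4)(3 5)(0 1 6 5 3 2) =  (0 6 4 1 5)(2 3)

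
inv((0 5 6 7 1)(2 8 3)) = (0 1 7 6 5)(2 3 8)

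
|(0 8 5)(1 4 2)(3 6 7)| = 3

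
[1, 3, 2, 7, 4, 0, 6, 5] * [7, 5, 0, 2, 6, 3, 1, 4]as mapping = [0→5, 1→2, 2→0, 3→4, 4→6, 5→7, 6→1, 7→3]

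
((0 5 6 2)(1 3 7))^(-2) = (0 6)(1 3 7)(2 5)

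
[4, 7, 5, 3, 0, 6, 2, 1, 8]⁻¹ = [4, 7, 6, 3, 0, 2, 5, 1, 8]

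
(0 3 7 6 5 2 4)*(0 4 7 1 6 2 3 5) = (0 5 3 1 6)(2 7)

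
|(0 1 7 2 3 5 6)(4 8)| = 14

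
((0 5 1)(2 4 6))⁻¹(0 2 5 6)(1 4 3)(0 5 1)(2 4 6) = (0 6 3)(1 2 5 4)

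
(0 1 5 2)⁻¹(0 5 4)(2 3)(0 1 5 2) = (0 3)(1 2 4)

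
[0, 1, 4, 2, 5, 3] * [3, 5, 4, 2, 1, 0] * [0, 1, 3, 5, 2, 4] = [5, 4, 1, 2, 0, 3]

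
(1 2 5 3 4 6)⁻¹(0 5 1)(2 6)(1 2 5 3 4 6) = (0 3 2)(1 5)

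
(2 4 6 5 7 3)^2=(2 6 7)(3 4 5)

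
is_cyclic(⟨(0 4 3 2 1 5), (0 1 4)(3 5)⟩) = no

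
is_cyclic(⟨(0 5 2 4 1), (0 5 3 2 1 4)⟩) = no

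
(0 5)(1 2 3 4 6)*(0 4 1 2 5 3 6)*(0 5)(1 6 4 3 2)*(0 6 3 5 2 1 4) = (0 1 6 4 2)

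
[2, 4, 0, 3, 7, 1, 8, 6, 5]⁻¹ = [2, 5, 0, 3, 1, 8, 7, 4, 6]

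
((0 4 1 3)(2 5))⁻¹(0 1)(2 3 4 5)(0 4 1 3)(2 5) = (0 1 2 5)(3 4)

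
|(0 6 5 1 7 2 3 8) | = 8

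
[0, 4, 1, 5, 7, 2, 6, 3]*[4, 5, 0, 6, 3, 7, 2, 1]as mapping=[0→4, 1→3, 2→5, 3→7, 4→1, 5→0, 6→2, 7→6]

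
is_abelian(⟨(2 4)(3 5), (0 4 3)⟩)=no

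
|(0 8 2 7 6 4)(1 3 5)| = 6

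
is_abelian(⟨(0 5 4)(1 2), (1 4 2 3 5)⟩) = no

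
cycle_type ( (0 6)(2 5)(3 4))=2^3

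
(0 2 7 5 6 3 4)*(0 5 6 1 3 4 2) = (1 3 2 7 6 4 5)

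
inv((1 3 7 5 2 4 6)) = (1 6 4 2 5 7 3)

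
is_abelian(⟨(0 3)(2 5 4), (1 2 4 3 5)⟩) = no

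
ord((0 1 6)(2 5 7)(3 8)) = 6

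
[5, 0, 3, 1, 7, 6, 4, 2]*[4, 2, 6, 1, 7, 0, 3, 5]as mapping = [0→0, 1→4, 2→1, 3→2, 4→5, 5→3, 6→7, 7→6]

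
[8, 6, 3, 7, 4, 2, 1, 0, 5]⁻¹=[7, 6, 5, 2, 4, 8, 1, 3, 0]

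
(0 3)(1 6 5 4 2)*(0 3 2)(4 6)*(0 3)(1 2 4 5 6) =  (0 4 3)(1 5)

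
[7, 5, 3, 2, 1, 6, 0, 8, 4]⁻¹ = [6, 4, 3, 2, 8, 1, 5, 0, 7]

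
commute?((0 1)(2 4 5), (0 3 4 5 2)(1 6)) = no:(0 1)(2 4 5)*(0 3 4 5 2)(1 6) = (0 6 1 3 4 2 5), (0 3 4 5 2)(1 6)*(0 1)(2 4 5) = (0 3 5 4 2 1 6)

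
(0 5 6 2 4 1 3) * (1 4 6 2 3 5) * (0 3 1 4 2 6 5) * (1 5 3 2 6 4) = (0 1)(2 3)(4 6 5)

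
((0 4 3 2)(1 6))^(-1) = (0 2 3 4)(1 6)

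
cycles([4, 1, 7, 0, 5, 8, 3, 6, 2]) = (0 4 5 8 2 7 6 3)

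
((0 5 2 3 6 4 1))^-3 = (0 6 5 4 2 1 3)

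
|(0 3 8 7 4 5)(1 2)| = 6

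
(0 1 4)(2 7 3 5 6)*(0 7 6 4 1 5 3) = (0 5 4 7)(2 6)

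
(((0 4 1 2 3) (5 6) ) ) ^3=(0 2 4 3 1) (5 6) 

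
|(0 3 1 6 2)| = 5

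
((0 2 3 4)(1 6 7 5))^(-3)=(0 2 3 4)(1 6 7 5)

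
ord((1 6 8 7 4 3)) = 6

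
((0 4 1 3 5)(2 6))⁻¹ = (0 5 3 1 4)(2 6)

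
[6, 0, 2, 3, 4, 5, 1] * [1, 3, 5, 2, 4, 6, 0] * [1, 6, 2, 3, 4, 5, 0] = [1, 6, 5, 2, 4, 0, 3]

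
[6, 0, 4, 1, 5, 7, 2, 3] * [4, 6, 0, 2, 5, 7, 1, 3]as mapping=[0→1, 1→4, 2→5, 3→6, 4→7, 5→3, 6→0, 7→2]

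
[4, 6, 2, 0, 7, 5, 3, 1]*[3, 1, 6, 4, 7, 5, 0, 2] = [7, 0, 6, 3, 2, 5, 4, 1]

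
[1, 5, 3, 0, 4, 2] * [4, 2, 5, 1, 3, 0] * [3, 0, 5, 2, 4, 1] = [5, 3, 0, 4, 2, 1]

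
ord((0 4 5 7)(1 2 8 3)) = 4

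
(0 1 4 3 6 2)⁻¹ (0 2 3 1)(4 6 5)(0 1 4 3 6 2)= (0 6 4 1)(2 5 3)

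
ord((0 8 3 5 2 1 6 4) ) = 8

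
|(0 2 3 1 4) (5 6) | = 10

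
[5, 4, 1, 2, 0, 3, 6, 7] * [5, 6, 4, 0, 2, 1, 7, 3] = [1, 2, 6, 4, 5, 0, 7, 3]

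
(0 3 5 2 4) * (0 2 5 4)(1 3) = (0 1 3 4 2)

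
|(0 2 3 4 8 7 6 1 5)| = 9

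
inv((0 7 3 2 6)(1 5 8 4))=(0 6 2 3 7)(1 4 8 5)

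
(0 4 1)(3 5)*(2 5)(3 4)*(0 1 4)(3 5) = (0 5)(2 3)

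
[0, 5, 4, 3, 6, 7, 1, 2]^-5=[0, 5, 4, 3, 6, 7, 1, 2]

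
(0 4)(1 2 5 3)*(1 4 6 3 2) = (0 6 3 4)(2 5)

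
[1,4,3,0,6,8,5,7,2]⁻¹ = [3,0,8,2,1,6,4,7,5]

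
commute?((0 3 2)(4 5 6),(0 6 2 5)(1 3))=no:(0 3 2)(4 5 6)*(0 6 2 5)(1 3)=(0 1 3 5 2 6 4),(0 6 2 5)(1 3)*(0 3 2)(4 5 6)=(0 4 5 3 1 2 6)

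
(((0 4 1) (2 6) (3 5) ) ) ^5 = (0 1 4) (2 6) (3 5) 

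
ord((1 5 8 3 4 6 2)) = 7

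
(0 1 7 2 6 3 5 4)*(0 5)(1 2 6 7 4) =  (0 2 7 6 3)(1 4 5)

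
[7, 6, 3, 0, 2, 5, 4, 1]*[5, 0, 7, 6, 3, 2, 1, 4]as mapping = [0→4, 1→1, 2→6, 3→5, 4→7, 5→2, 6→3, 7→0]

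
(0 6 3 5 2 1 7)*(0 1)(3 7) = (0 6 7 1 3 5 2)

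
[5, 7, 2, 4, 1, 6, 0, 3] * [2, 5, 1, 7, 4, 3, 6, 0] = [3, 0, 1, 4, 5, 6, 2, 7]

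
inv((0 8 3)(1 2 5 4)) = (0 3 8)(1 4 5 2)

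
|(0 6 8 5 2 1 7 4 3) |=9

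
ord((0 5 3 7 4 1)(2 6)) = 6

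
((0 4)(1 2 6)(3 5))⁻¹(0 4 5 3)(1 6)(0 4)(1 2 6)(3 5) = (0 3 5 4)(1 2)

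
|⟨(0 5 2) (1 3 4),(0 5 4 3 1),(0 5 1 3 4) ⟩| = 360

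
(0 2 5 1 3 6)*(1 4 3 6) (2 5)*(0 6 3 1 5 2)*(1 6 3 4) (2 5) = (0 5 1 4 6 3 2) 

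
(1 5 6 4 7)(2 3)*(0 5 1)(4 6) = (0 5 4 7)(2 3)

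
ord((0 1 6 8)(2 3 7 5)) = 4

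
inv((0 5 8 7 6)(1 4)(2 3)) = (0 6 7 8 5)(1 4)(2 3)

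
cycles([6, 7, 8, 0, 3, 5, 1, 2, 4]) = (0 6 1 7 2 8 4 3)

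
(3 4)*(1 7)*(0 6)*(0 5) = (0 6 5)(1 7)(3 4)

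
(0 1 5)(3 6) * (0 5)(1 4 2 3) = (0 4 2 3 6 1)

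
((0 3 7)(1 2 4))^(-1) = (0 7 3)(1 4 2)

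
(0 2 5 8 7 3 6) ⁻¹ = (0 6 3 7 8 5 2) 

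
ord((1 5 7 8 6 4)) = 6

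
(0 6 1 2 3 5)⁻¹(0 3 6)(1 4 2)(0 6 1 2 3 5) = (1 6 5)(2 4 3)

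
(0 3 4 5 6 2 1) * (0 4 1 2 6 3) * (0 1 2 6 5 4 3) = (0 1 3 2 6 5)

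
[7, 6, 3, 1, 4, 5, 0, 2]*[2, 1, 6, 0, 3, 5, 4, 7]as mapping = [0→7, 1→4, 2→0, 3→1, 4→3, 5→5, 6→2, 7→6]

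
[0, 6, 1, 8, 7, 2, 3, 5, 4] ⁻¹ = [0, 2, 5, 6, 8, 7, 1, 4, 3] 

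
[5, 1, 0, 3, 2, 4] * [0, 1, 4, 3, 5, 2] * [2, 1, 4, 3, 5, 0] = [4, 1, 2, 3, 5, 0]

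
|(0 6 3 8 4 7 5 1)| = 8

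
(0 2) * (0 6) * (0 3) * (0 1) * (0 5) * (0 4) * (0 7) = (0 2 6 3 1 5 4 7)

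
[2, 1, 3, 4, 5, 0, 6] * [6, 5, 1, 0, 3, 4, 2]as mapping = [0→1, 1→5, 2→0, 3→3, 4→4, 5→6, 6→2]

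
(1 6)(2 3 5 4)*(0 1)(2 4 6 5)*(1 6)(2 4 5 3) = (0 6)(1 3 4 5)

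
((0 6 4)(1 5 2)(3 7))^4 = (0 6 4)(1 5 2)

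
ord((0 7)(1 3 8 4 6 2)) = 6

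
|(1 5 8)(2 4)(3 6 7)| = 6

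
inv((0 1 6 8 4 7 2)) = (0 2 7 4 8 6 1)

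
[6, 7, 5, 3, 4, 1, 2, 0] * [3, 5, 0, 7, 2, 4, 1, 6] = [1, 6, 4, 7, 2, 5, 0, 3]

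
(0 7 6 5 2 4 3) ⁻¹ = (0 3 4 2 5 6 7) 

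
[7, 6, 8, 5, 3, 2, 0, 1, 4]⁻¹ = [6, 7, 5, 4, 8, 3, 1, 0, 2]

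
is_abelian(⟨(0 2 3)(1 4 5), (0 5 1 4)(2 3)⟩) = no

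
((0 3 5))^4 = (0 3 5)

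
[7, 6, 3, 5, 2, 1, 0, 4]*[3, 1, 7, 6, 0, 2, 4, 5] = [5, 4, 6, 2, 7, 1, 3, 0]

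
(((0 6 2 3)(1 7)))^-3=(0 6 2 3)(1 7)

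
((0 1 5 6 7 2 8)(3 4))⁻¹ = (0 8 2 7 6 5 1)(3 4)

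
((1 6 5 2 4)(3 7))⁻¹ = (1 4 2 5 6)(3 7)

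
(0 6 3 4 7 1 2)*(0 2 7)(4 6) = (0 4)(1 7)(3 6)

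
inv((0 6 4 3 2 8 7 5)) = (0 5 7 8 2 3 4 6)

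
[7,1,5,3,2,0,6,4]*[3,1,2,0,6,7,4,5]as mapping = [0→5,1→1,2→7,3→0,4→2,5→3,6→4,7→6]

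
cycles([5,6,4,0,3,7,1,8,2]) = (0 5 7 8 2 4 3)(1 6)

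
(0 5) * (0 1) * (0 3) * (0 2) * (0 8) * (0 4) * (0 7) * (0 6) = (0 5 1 3 2 8 4 7 6)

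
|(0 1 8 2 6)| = 5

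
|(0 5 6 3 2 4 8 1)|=8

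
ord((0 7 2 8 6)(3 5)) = 10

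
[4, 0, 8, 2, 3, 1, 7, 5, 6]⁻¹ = [1, 5, 3, 4, 0, 7, 8, 6, 2]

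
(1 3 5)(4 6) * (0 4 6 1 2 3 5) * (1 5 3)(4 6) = (0 6 4 5 2 1 3)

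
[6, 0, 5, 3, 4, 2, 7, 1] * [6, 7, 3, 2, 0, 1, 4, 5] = [4, 6, 1, 2, 0, 3, 5, 7]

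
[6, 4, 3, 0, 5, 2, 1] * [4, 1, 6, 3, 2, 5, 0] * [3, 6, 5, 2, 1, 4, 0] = [3, 5, 2, 1, 4, 0, 6]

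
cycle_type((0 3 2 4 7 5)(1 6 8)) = 3.6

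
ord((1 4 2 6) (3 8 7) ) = 12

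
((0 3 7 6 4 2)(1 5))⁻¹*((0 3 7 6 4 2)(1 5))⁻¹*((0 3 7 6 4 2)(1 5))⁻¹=(0 6)(1 5)(2 7)(3 4)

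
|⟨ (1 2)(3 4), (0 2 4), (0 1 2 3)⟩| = 120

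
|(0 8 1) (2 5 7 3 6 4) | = 6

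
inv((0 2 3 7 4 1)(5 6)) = (0 1 4 7 3 2)(5 6)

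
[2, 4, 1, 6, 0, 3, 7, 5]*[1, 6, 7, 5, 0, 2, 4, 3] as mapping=[0→7, 1→0, 2→6, 3→4, 4→1, 5→5, 6→3, 7→2] 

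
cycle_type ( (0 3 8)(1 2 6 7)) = 3.4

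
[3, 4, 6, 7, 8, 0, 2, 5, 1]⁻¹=[5, 8, 6, 0, 1, 7, 2, 3, 4]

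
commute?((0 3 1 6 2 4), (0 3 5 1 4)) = no:(0 3 1 6 2 4)*(0 3 5 1 4) = (0 5 1 6 2)(3 4), (0 3 5 1 4)*(0 3 1 6 2 4) = (0 1)(2 4 3 5 6)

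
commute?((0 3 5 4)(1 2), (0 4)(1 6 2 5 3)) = no:(0 3 5 4)(1 2) * (0 4)(1 6 2 5 3) = (0 1 5)(2 6), (0 4)(1 6 2 5 3) * (0 3 5 4)(1 2) = (1 6)(2 4 3)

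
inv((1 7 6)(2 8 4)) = (1 6 7)(2 4 8)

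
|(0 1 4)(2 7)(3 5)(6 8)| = 6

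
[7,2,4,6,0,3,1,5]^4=[6,7,5,4,3,2,0,1]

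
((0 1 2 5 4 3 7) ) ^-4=(0 5 7 2 3 1 4) 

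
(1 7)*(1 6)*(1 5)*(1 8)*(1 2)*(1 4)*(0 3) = (0 3)(1 7 6 5 8 2 4)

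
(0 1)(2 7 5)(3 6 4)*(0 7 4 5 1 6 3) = (0 6 5 2 4)(1 7)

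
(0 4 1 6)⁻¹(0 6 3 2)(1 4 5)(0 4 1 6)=(0 3 2 4)(1 5 6)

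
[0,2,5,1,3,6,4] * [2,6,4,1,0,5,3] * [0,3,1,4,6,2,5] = [1,6,2,5,3,4,0]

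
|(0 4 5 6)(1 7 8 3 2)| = 20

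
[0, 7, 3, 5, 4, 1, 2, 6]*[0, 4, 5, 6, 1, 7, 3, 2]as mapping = [0→0, 1→2, 2→6, 3→7, 4→1, 5→4, 6→5, 7→3]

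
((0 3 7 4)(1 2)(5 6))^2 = (0 7)(3 4)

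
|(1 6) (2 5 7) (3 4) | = 6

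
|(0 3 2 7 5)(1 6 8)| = 15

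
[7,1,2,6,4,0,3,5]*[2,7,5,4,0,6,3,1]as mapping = [0→1,1→7,2→5,3→3,4→0,5→2,6→4,7→6]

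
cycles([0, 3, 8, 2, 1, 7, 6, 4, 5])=(1 3 2 8 5 7 4)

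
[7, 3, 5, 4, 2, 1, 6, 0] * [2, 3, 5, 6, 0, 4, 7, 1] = [1, 6, 4, 0, 5, 3, 7, 2]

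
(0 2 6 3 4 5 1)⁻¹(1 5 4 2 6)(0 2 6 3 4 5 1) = (0 1 5 6 3)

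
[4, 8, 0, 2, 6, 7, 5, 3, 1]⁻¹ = [2, 8, 3, 7, 0, 6, 4, 5, 1]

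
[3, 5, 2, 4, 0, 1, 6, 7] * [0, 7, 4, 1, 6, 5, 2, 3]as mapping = [0→1, 1→5, 2→4, 3→6, 4→0, 5→7, 6→2, 7→3]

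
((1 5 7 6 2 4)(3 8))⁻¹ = (1 4 2 6 7 5)(3 8)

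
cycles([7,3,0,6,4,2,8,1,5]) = (0 7 1 3 6 8 5 2)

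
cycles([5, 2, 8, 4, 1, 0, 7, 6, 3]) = (0 5)(1 2 8 3 4)(6 7)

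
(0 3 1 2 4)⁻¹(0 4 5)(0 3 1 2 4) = (0 5 3)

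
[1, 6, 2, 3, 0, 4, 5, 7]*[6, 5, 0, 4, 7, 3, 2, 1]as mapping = [0→5, 1→2, 2→0, 3→4, 4→6, 5→7, 6→3, 7→1]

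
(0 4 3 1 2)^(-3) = (0 3 2 4 1)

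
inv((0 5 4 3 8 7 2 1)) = (0 1 2 7 8 3 4 5)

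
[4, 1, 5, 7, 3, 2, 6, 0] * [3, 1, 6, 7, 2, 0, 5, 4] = [2, 1, 0, 4, 7, 6, 5, 3] 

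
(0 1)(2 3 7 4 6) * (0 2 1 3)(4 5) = (0 3 7 5 4 6 1 2)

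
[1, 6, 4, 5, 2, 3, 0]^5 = [6, 0, 4, 5, 2, 3, 1]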